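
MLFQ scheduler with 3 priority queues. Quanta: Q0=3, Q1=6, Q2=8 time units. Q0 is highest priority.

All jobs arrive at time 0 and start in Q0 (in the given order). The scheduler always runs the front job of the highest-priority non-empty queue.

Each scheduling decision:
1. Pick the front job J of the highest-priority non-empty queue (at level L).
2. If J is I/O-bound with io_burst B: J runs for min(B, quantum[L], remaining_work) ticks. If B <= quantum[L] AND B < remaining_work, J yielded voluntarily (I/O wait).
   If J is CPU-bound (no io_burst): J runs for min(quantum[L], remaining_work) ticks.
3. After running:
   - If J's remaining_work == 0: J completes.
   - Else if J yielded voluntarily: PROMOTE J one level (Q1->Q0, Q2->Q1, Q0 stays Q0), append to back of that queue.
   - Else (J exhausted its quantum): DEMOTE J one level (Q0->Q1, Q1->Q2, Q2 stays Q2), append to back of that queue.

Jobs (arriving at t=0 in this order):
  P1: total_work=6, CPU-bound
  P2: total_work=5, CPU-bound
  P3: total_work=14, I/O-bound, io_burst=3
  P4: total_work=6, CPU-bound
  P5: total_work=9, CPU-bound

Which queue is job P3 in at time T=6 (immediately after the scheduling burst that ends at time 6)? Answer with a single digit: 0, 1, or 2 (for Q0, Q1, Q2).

Answer: 0

Derivation:
t=0-3: P1@Q0 runs 3, rem=3, quantum used, demote→Q1. Q0=[P2,P3,P4,P5] Q1=[P1] Q2=[]
t=3-6: P2@Q0 runs 3, rem=2, quantum used, demote→Q1. Q0=[P3,P4,P5] Q1=[P1,P2] Q2=[]
t=6-9: P3@Q0 runs 3, rem=11, I/O yield, promote→Q0. Q0=[P4,P5,P3] Q1=[P1,P2] Q2=[]
t=9-12: P4@Q0 runs 3, rem=3, quantum used, demote→Q1. Q0=[P5,P3] Q1=[P1,P2,P4] Q2=[]
t=12-15: P5@Q0 runs 3, rem=6, quantum used, demote→Q1. Q0=[P3] Q1=[P1,P2,P4,P5] Q2=[]
t=15-18: P3@Q0 runs 3, rem=8, I/O yield, promote→Q0. Q0=[P3] Q1=[P1,P2,P4,P5] Q2=[]
t=18-21: P3@Q0 runs 3, rem=5, I/O yield, promote→Q0. Q0=[P3] Q1=[P1,P2,P4,P5] Q2=[]
t=21-24: P3@Q0 runs 3, rem=2, I/O yield, promote→Q0. Q0=[P3] Q1=[P1,P2,P4,P5] Q2=[]
t=24-26: P3@Q0 runs 2, rem=0, completes. Q0=[] Q1=[P1,P2,P4,P5] Q2=[]
t=26-29: P1@Q1 runs 3, rem=0, completes. Q0=[] Q1=[P2,P4,P5] Q2=[]
t=29-31: P2@Q1 runs 2, rem=0, completes. Q0=[] Q1=[P4,P5] Q2=[]
t=31-34: P4@Q1 runs 3, rem=0, completes. Q0=[] Q1=[P5] Q2=[]
t=34-40: P5@Q1 runs 6, rem=0, completes. Q0=[] Q1=[] Q2=[]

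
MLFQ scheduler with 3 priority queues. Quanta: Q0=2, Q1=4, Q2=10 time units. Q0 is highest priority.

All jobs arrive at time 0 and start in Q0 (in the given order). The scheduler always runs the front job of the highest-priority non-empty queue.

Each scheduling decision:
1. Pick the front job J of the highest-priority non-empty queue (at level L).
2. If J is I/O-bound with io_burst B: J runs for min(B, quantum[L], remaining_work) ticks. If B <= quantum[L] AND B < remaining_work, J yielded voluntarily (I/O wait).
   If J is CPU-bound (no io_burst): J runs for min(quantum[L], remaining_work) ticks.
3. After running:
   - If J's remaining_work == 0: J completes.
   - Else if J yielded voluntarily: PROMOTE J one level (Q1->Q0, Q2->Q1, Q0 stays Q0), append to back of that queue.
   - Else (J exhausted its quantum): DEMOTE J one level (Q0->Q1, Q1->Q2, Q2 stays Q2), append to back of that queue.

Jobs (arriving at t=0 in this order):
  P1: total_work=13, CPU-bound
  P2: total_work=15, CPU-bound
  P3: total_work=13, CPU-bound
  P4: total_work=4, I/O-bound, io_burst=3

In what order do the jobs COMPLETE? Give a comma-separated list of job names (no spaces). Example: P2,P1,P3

Answer: P4,P1,P2,P3

Derivation:
t=0-2: P1@Q0 runs 2, rem=11, quantum used, demote→Q1. Q0=[P2,P3,P4] Q1=[P1] Q2=[]
t=2-4: P2@Q0 runs 2, rem=13, quantum used, demote→Q1. Q0=[P3,P4] Q1=[P1,P2] Q2=[]
t=4-6: P3@Q0 runs 2, rem=11, quantum used, demote→Q1. Q0=[P4] Q1=[P1,P2,P3] Q2=[]
t=6-8: P4@Q0 runs 2, rem=2, quantum used, demote→Q1. Q0=[] Q1=[P1,P2,P3,P4] Q2=[]
t=8-12: P1@Q1 runs 4, rem=7, quantum used, demote→Q2. Q0=[] Q1=[P2,P3,P4] Q2=[P1]
t=12-16: P2@Q1 runs 4, rem=9, quantum used, demote→Q2. Q0=[] Q1=[P3,P4] Q2=[P1,P2]
t=16-20: P3@Q1 runs 4, rem=7, quantum used, demote→Q2. Q0=[] Q1=[P4] Q2=[P1,P2,P3]
t=20-22: P4@Q1 runs 2, rem=0, completes. Q0=[] Q1=[] Q2=[P1,P2,P3]
t=22-29: P1@Q2 runs 7, rem=0, completes. Q0=[] Q1=[] Q2=[P2,P3]
t=29-38: P2@Q2 runs 9, rem=0, completes. Q0=[] Q1=[] Q2=[P3]
t=38-45: P3@Q2 runs 7, rem=0, completes. Q0=[] Q1=[] Q2=[]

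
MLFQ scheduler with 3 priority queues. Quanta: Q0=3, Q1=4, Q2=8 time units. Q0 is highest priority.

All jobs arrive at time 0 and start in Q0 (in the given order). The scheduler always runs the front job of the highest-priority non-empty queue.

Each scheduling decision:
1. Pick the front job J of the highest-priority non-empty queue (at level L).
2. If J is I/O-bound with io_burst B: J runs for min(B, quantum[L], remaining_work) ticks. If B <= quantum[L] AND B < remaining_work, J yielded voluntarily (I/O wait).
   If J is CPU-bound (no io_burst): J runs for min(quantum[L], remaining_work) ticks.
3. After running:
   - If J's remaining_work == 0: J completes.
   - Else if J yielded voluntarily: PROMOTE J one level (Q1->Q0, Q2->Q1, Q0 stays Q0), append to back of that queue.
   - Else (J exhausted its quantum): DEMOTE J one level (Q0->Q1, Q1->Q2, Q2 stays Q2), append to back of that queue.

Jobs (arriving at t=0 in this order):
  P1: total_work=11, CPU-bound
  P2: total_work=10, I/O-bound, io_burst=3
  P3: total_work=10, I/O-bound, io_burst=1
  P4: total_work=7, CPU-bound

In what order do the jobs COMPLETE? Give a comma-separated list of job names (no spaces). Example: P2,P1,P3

Answer: P2,P3,P4,P1

Derivation:
t=0-3: P1@Q0 runs 3, rem=8, quantum used, demote→Q1. Q0=[P2,P3,P4] Q1=[P1] Q2=[]
t=3-6: P2@Q0 runs 3, rem=7, I/O yield, promote→Q0. Q0=[P3,P4,P2] Q1=[P1] Q2=[]
t=6-7: P3@Q0 runs 1, rem=9, I/O yield, promote→Q0. Q0=[P4,P2,P3] Q1=[P1] Q2=[]
t=7-10: P4@Q0 runs 3, rem=4, quantum used, demote→Q1. Q0=[P2,P3] Q1=[P1,P4] Q2=[]
t=10-13: P2@Q0 runs 3, rem=4, I/O yield, promote→Q0. Q0=[P3,P2] Q1=[P1,P4] Q2=[]
t=13-14: P3@Q0 runs 1, rem=8, I/O yield, promote→Q0. Q0=[P2,P3] Q1=[P1,P4] Q2=[]
t=14-17: P2@Q0 runs 3, rem=1, I/O yield, promote→Q0. Q0=[P3,P2] Q1=[P1,P4] Q2=[]
t=17-18: P3@Q0 runs 1, rem=7, I/O yield, promote→Q0. Q0=[P2,P3] Q1=[P1,P4] Q2=[]
t=18-19: P2@Q0 runs 1, rem=0, completes. Q0=[P3] Q1=[P1,P4] Q2=[]
t=19-20: P3@Q0 runs 1, rem=6, I/O yield, promote→Q0. Q0=[P3] Q1=[P1,P4] Q2=[]
t=20-21: P3@Q0 runs 1, rem=5, I/O yield, promote→Q0. Q0=[P3] Q1=[P1,P4] Q2=[]
t=21-22: P3@Q0 runs 1, rem=4, I/O yield, promote→Q0. Q0=[P3] Q1=[P1,P4] Q2=[]
t=22-23: P3@Q0 runs 1, rem=3, I/O yield, promote→Q0. Q0=[P3] Q1=[P1,P4] Q2=[]
t=23-24: P3@Q0 runs 1, rem=2, I/O yield, promote→Q0. Q0=[P3] Q1=[P1,P4] Q2=[]
t=24-25: P3@Q0 runs 1, rem=1, I/O yield, promote→Q0. Q0=[P3] Q1=[P1,P4] Q2=[]
t=25-26: P3@Q0 runs 1, rem=0, completes. Q0=[] Q1=[P1,P4] Q2=[]
t=26-30: P1@Q1 runs 4, rem=4, quantum used, demote→Q2. Q0=[] Q1=[P4] Q2=[P1]
t=30-34: P4@Q1 runs 4, rem=0, completes. Q0=[] Q1=[] Q2=[P1]
t=34-38: P1@Q2 runs 4, rem=0, completes. Q0=[] Q1=[] Q2=[]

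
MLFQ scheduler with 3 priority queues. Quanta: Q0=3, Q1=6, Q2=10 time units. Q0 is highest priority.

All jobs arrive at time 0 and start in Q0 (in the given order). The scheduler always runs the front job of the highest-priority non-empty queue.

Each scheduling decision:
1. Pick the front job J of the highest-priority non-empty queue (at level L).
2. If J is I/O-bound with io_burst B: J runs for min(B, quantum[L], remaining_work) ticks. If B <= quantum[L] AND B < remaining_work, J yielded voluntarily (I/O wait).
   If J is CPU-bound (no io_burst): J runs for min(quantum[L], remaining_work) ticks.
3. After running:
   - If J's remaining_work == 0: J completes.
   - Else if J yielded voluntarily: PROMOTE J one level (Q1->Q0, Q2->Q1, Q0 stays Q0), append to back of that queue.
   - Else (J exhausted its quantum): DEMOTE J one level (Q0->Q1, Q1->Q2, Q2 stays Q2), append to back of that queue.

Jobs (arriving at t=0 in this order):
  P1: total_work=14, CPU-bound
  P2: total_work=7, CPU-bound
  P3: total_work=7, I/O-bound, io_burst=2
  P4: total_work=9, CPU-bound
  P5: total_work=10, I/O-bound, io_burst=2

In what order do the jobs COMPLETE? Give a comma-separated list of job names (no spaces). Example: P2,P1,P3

Answer: P3,P5,P2,P4,P1

Derivation:
t=0-3: P1@Q0 runs 3, rem=11, quantum used, demote→Q1. Q0=[P2,P3,P4,P5] Q1=[P1] Q2=[]
t=3-6: P2@Q0 runs 3, rem=4, quantum used, demote→Q1. Q0=[P3,P4,P5] Q1=[P1,P2] Q2=[]
t=6-8: P3@Q0 runs 2, rem=5, I/O yield, promote→Q0. Q0=[P4,P5,P3] Q1=[P1,P2] Q2=[]
t=8-11: P4@Q0 runs 3, rem=6, quantum used, demote→Q1. Q0=[P5,P3] Q1=[P1,P2,P4] Q2=[]
t=11-13: P5@Q0 runs 2, rem=8, I/O yield, promote→Q0. Q0=[P3,P5] Q1=[P1,P2,P4] Q2=[]
t=13-15: P3@Q0 runs 2, rem=3, I/O yield, promote→Q0. Q0=[P5,P3] Q1=[P1,P2,P4] Q2=[]
t=15-17: P5@Q0 runs 2, rem=6, I/O yield, promote→Q0. Q0=[P3,P5] Q1=[P1,P2,P4] Q2=[]
t=17-19: P3@Q0 runs 2, rem=1, I/O yield, promote→Q0. Q0=[P5,P3] Q1=[P1,P2,P4] Q2=[]
t=19-21: P5@Q0 runs 2, rem=4, I/O yield, promote→Q0. Q0=[P3,P5] Q1=[P1,P2,P4] Q2=[]
t=21-22: P3@Q0 runs 1, rem=0, completes. Q0=[P5] Q1=[P1,P2,P4] Q2=[]
t=22-24: P5@Q0 runs 2, rem=2, I/O yield, promote→Q0. Q0=[P5] Q1=[P1,P2,P4] Q2=[]
t=24-26: P5@Q0 runs 2, rem=0, completes. Q0=[] Q1=[P1,P2,P4] Q2=[]
t=26-32: P1@Q1 runs 6, rem=5, quantum used, demote→Q2. Q0=[] Q1=[P2,P4] Q2=[P1]
t=32-36: P2@Q1 runs 4, rem=0, completes. Q0=[] Q1=[P4] Q2=[P1]
t=36-42: P4@Q1 runs 6, rem=0, completes. Q0=[] Q1=[] Q2=[P1]
t=42-47: P1@Q2 runs 5, rem=0, completes. Q0=[] Q1=[] Q2=[]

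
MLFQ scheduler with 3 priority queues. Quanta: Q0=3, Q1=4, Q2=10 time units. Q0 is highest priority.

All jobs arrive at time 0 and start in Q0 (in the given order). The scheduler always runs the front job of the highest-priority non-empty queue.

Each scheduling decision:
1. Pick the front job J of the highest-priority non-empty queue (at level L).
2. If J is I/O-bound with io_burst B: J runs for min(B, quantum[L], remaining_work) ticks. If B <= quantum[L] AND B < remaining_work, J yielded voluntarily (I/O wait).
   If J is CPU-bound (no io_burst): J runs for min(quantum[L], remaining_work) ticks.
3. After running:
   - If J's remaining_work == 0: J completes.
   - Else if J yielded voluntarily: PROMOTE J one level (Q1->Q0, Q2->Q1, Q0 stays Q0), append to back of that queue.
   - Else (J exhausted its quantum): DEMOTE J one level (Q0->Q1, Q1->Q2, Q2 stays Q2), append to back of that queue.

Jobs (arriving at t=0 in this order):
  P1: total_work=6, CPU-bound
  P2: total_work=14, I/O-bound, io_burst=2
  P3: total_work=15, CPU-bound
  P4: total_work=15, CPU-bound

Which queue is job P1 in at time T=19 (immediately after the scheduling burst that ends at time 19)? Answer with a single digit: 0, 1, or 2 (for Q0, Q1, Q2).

Answer: 1

Derivation:
t=0-3: P1@Q0 runs 3, rem=3, quantum used, demote→Q1. Q0=[P2,P3,P4] Q1=[P1] Q2=[]
t=3-5: P2@Q0 runs 2, rem=12, I/O yield, promote→Q0. Q0=[P3,P4,P2] Q1=[P1] Q2=[]
t=5-8: P3@Q0 runs 3, rem=12, quantum used, demote→Q1. Q0=[P4,P2] Q1=[P1,P3] Q2=[]
t=8-11: P4@Q0 runs 3, rem=12, quantum used, demote→Q1. Q0=[P2] Q1=[P1,P3,P4] Q2=[]
t=11-13: P2@Q0 runs 2, rem=10, I/O yield, promote→Q0. Q0=[P2] Q1=[P1,P3,P4] Q2=[]
t=13-15: P2@Q0 runs 2, rem=8, I/O yield, promote→Q0. Q0=[P2] Q1=[P1,P3,P4] Q2=[]
t=15-17: P2@Q0 runs 2, rem=6, I/O yield, promote→Q0. Q0=[P2] Q1=[P1,P3,P4] Q2=[]
t=17-19: P2@Q0 runs 2, rem=4, I/O yield, promote→Q0. Q0=[P2] Q1=[P1,P3,P4] Q2=[]
t=19-21: P2@Q0 runs 2, rem=2, I/O yield, promote→Q0. Q0=[P2] Q1=[P1,P3,P4] Q2=[]
t=21-23: P2@Q0 runs 2, rem=0, completes. Q0=[] Q1=[P1,P3,P4] Q2=[]
t=23-26: P1@Q1 runs 3, rem=0, completes. Q0=[] Q1=[P3,P4] Q2=[]
t=26-30: P3@Q1 runs 4, rem=8, quantum used, demote→Q2. Q0=[] Q1=[P4] Q2=[P3]
t=30-34: P4@Q1 runs 4, rem=8, quantum used, demote→Q2. Q0=[] Q1=[] Q2=[P3,P4]
t=34-42: P3@Q2 runs 8, rem=0, completes. Q0=[] Q1=[] Q2=[P4]
t=42-50: P4@Q2 runs 8, rem=0, completes. Q0=[] Q1=[] Q2=[]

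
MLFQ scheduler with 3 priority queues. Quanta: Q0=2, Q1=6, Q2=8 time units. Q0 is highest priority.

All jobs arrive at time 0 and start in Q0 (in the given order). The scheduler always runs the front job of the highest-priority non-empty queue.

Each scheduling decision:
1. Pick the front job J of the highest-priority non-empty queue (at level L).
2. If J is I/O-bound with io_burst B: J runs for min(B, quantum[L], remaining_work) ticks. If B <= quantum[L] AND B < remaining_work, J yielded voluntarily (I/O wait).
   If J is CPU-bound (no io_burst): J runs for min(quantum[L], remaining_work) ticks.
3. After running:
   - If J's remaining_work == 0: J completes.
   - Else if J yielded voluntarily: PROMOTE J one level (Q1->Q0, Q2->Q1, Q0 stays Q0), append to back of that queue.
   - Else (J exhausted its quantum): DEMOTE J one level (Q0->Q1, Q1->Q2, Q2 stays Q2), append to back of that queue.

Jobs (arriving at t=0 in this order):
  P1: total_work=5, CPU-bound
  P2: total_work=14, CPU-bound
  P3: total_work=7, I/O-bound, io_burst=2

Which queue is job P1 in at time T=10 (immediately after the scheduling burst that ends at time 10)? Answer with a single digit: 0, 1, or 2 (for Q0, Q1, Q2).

t=0-2: P1@Q0 runs 2, rem=3, quantum used, demote→Q1. Q0=[P2,P3] Q1=[P1] Q2=[]
t=2-4: P2@Q0 runs 2, rem=12, quantum used, demote→Q1. Q0=[P3] Q1=[P1,P2] Q2=[]
t=4-6: P3@Q0 runs 2, rem=5, I/O yield, promote→Q0. Q0=[P3] Q1=[P1,P2] Q2=[]
t=6-8: P3@Q0 runs 2, rem=3, I/O yield, promote→Q0. Q0=[P3] Q1=[P1,P2] Q2=[]
t=8-10: P3@Q0 runs 2, rem=1, I/O yield, promote→Q0. Q0=[P3] Q1=[P1,P2] Q2=[]
t=10-11: P3@Q0 runs 1, rem=0, completes. Q0=[] Q1=[P1,P2] Q2=[]
t=11-14: P1@Q1 runs 3, rem=0, completes. Q0=[] Q1=[P2] Q2=[]
t=14-20: P2@Q1 runs 6, rem=6, quantum used, demote→Q2. Q0=[] Q1=[] Q2=[P2]
t=20-26: P2@Q2 runs 6, rem=0, completes. Q0=[] Q1=[] Q2=[]

Answer: 1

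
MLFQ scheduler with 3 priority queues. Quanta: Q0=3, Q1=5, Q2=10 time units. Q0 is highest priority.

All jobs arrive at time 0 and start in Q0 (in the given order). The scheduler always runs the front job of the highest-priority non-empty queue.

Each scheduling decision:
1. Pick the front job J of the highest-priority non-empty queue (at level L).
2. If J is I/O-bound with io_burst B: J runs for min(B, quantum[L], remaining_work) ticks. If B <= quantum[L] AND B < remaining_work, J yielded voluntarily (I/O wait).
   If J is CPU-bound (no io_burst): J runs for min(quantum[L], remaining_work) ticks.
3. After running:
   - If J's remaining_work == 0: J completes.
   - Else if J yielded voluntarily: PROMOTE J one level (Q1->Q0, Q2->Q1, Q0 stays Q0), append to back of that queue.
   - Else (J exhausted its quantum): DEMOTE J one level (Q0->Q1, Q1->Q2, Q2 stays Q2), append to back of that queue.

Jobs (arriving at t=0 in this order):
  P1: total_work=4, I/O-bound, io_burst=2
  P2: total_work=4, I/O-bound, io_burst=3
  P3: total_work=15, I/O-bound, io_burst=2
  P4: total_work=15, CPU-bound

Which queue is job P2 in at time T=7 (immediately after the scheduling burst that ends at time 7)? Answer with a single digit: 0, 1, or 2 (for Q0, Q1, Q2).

Answer: 0

Derivation:
t=0-2: P1@Q0 runs 2, rem=2, I/O yield, promote→Q0. Q0=[P2,P3,P4,P1] Q1=[] Q2=[]
t=2-5: P2@Q0 runs 3, rem=1, I/O yield, promote→Q0. Q0=[P3,P4,P1,P2] Q1=[] Q2=[]
t=5-7: P3@Q0 runs 2, rem=13, I/O yield, promote→Q0. Q0=[P4,P1,P2,P3] Q1=[] Q2=[]
t=7-10: P4@Q0 runs 3, rem=12, quantum used, demote→Q1. Q0=[P1,P2,P3] Q1=[P4] Q2=[]
t=10-12: P1@Q0 runs 2, rem=0, completes. Q0=[P2,P3] Q1=[P4] Q2=[]
t=12-13: P2@Q0 runs 1, rem=0, completes. Q0=[P3] Q1=[P4] Q2=[]
t=13-15: P3@Q0 runs 2, rem=11, I/O yield, promote→Q0. Q0=[P3] Q1=[P4] Q2=[]
t=15-17: P3@Q0 runs 2, rem=9, I/O yield, promote→Q0. Q0=[P3] Q1=[P4] Q2=[]
t=17-19: P3@Q0 runs 2, rem=7, I/O yield, promote→Q0. Q0=[P3] Q1=[P4] Q2=[]
t=19-21: P3@Q0 runs 2, rem=5, I/O yield, promote→Q0. Q0=[P3] Q1=[P4] Q2=[]
t=21-23: P3@Q0 runs 2, rem=3, I/O yield, promote→Q0. Q0=[P3] Q1=[P4] Q2=[]
t=23-25: P3@Q0 runs 2, rem=1, I/O yield, promote→Q0. Q0=[P3] Q1=[P4] Q2=[]
t=25-26: P3@Q0 runs 1, rem=0, completes. Q0=[] Q1=[P4] Q2=[]
t=26-31: P4@Q1 runs 5, rem=7, quantum used, demote→Q2. Q0=[] Q1=[] Q2=[P4]
t=31-38: P4@Q2 runs 7, rem=0, completes. Q0=[] Q1=[] Q2=[]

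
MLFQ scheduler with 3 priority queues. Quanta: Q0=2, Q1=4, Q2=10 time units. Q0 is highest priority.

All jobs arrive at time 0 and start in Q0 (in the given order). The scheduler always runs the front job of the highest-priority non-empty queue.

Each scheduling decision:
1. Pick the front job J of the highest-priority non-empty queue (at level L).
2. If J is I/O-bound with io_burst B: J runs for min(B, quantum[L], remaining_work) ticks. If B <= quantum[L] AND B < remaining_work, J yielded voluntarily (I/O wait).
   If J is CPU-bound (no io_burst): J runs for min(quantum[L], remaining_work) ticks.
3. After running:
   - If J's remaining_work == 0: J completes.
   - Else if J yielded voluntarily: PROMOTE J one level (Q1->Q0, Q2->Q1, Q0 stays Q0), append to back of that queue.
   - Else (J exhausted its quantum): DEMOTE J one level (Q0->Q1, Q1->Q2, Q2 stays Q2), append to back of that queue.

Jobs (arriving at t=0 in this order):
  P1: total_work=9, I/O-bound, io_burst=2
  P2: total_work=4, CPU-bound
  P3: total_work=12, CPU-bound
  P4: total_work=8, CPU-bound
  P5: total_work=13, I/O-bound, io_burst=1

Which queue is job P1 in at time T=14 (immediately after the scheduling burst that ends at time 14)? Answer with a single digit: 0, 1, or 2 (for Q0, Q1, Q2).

Answer: 0

Derivation:
t=0-2: P1@Q0 runs 2, rem=7, I/O yield, promote→Q0. Q0=[P2,P3,P4,P5,P1] Q1=[] Q2=[]
t=2-4: P2@Q0 runs 2, rem=2, quantum used, demote→Q1. Q0=[P3,P4,P5,P1] Q1=[P2] Q2=[]
t=4-6: P3@Q0 runs 2, rem=10, quantum used, demote→Q1. Q0=[P4,P5,P1] Q1=[P2,P3] Q2=[]
t=6-8: P4@Q0 runs 2, rem=6, quantum used, demote→Q1. Q0=[P5,P1] Q1=[P2,P3,P4] Q2=[]
t=8-9: P5@Q0 runs 1, rem=12, I/O yield, promote→Q0. Q0=[P1,P5] Q1=[P2,P3,P4] Q2=[]
t=9-11: P1@Q0 runs 2, rem=5, I/O yield, promote→Q0. Q0=[P5,P1] Q1=[P2,P3,P4] Q2=[]
t=11-12: P5@Q0 runs 1, rem=11, I/O yield, promote→Q0. Q0=[P1,P5] Q1=[P2,P3,P4] Q2=[]
t=12-14: P1@Q0 runs 2, rem=3, I/O yield, promote→Q0. Q0=[P5,P1] Q1=[P2,P3,P4] Q2=[]
t=14-15: P5@Q0 runs 1, rem=10, I/O yield, promote→Q0. Q0=[P1,P5] Q1=[P2,P3,P4] Q2=[]
t=15-17: P1@Q0 runs 2, rem=1, I/O yield, promote→Q0. Q0=[P5,P1] Q1=[P2,P3,P4] Q2=[]
t=17-18: P5@Q0 runs 1, rem=9, I/O yield, promote→Q0. Q0=[P1,P5] Q1=[P2,P3,P4] Q2=[]
t=18-19: P1@Q0 runs 1, rem=0, completes. Q0=[P5] Q1=[P2,P3,P4] Q2=[]
t=19-20: P5@Q0 runs 1, rem=8, I/O yield, promote→Q0. Q0=[P5] Q1=[P2,P3,P4] Q2=[]
t=20-21: P5@Q0 runs 1, rem=7, I/O yield, promote→Q0. Q0=[P5] Q1=[P2,P3,P4] Q2=[]
t=21-22: P5@Q0 runs 1, rem=6, I/O yield, promote→Q0. Q0=[P5] Q1=[P2,P3,P4] Q2=[]
t=22-23: P5@Q0 runs 1, rem=5, I/O yield, promote→Q0. Q0=[P5] Q1=[P2,P3,P4] Q2=[]
t=23-24: P5@Q0 runs 1, rem=4, I/O yield, promote→Q0. Q0=[P5] Q1=[P2,P3,P4] Q2=[]
t=24-25: P5@Q0 runs 1, rem=3, I/O yield, promote→Q0. Q0=[P5] Q1=[P2,P3,P4] Q2=[]
t=25-26: P5@Q0 runs 1, rem=2, I/O yield, promote→Q0. Q0=[P5] Q1=[P2,P3,P4] Q2=[]
t=26-27: P5@Q0 runs 1, rem=1, I/O yield, promote→Q0. Q0=[P5] Q1=[P2,P3,P4] Q2=[]
t=27-28: P5@Q0 runs 1, rem=0, completes. Q0=[] Q1=[P2,P3,P4] Q2=[]
t=28-30: P2@Q1 runs 2, rem=0, completes. Q0=[] Q1=[P3,P4] Q2=[]
t=30-34: P3@Q1 runs 4, rem=6, quantum used, demote→Q2. Q0=[] Q1=[P4] Q2=[P3]
t=34-38: P4@Q1 runs 4, rem=2, quantum used, demote→Q2. Q0=[] Q1=[] Q2=[P3,P4]
t=38-44: P3@Q2 runs 6, rem=0, completes. Q0=[] Q1=[] Q2=[P4]
t=44-46: P4@Q2 runs 2, rem=0, completes. Q0=[] Q1=[] Q2=[]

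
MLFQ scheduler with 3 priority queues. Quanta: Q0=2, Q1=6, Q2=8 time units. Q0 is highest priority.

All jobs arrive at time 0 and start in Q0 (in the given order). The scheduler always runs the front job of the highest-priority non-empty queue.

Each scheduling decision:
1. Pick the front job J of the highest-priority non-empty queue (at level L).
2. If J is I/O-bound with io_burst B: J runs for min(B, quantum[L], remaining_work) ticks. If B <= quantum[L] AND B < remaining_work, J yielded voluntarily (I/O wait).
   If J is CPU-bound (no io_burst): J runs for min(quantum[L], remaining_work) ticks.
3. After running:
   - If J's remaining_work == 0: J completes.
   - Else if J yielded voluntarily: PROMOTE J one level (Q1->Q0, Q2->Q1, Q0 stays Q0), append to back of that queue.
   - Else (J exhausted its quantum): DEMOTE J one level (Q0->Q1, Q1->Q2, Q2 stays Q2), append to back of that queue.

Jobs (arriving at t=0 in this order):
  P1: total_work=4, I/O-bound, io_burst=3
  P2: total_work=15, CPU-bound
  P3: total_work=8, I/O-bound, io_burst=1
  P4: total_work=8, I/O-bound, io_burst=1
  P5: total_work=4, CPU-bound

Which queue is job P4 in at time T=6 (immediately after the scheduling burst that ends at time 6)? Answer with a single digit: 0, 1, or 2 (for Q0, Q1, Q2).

t=0-2: P1@Q0 runs 2, rem=2, quantum used, demote→Q1. Q0=[P2,P3,P4,P5] Q1=[P1] Q2=[]
t=2-4: P2@Q0 runs 2, rem=13, quantum used, demote→Q1. Q0=[P3,P4,P5] Q1=[P1,P2] Q2=[]
t=4-5: P3@Q0 runs 1, rem=7, I/O yield, promote→Q0. Q0=[P4,P5,P3] Q1=[P1,P2] Q2=[]
t=5-6: P4@Q0 runs 1, rem=7, I/O yield, promote→Q0. Q0=[P5,P3,P4] Q1=[P1,P2] Q2=[]
t=6-8: P5@Q0 runs 2, rem=2, quantum used, demote→Q1. Q0=[P3,P4] Q1=[P1,P2,P5] Q2=[]
t=8-9: P3@Q0 runs 1, rem=6, I/O yield, promote→Q0. Q0=[P4,P3] Q1=[P1,P2,P5] Q2=[]
t=9-10: P4@Q0 runs 1, rem=6, I/O yield, promote→Q0. Q0=[P3,P4] Q1=[P1,P2,P5] Q2=[]
t=10-11: P3@Q0 runs 1, rem=5, I/O yield, promote→Q0. Q0=[P4,P3] Q1=[P1,P2,P5] Q2=[]
t=11-12: P4@Q0 runs 1, rem=5, I/O yield, promote→Q0. Q0=[P3,P4] Q1=[P1,P2,P5] Q2=[]
t=12-13: P3@Q0 runs 1, rem=4, I/O yield, promote→Q0. Q0=[P4,P3] Q1=[P1,P2,P5] Q2=[]
t=13-14: P4@Q0 runs 1, rem=4, I/O yield, promote→Q0. Q0=[P3,P4] Q1=[P1,P2,P5] Q2=[]
t=14-15: P3@Q0 runs 1, rem=3, I/O yield, promote→Q0. Q0=[P4,P3] Q1=[P1,P2,P5] Q2=[]
t=15-16: P4@Q0 runs 1, rem=3, I/O yield, promote→Q0. Q0=[P3,P4] Q1=[P1,P2,P5] Q2=[]
t=16-17: P3@Q0 runs 1, rem=2, I/O yield, promote→Q0. Q0=[P4,P3] Q1=[P1,P2,P5] Q2=[]
t=17-18: P4@Q0 runs 1, rem=2, I/O yield, promote→Q0. Q0=[P3,P4] Q1=[P1,P2,P5] Q2=[]
t=18-19: P3@Q0 runs 1, rem=1, I/O yield, promote→Q0. Q0=[P4,P3] Q1=[P1,P2,P5] Q2=[]
t=19-20: P4@Q0 runs 1, rem=1, I/O yield, promote→Q0. Q0=[P3,P4] Q1=[P1,P2,P5] Q2=[]
t=20-21: P3@Q0 runs 1, rem=0, completes. Q0=[P4] Q1=[P1,P2,P5] Q2=[]
t=21-22: P4@Q0 runs 1, rem=0, completes. Q0=[] Q1=[P1,P2,P5] Q2=[]
t=22-24: P1@Q1 runs 2, rem=0, completes. Q0=[] Q1=[P2,P5] Q2=[]
t=24-30: P2@Q1 runs 6, rem=7, quantum used, demote→Q2. Q0=[] Q1=[P5] Q2=[P2]
t=30-32: P5@Q1 runs 2, rem=0, completes. Q0=[] Q1=[] Q2=[P2]
t=32-39: P2@Q2 runs 7, rem=0, completes. Q0=[] Q1=[] Q2=[]

Answer: 0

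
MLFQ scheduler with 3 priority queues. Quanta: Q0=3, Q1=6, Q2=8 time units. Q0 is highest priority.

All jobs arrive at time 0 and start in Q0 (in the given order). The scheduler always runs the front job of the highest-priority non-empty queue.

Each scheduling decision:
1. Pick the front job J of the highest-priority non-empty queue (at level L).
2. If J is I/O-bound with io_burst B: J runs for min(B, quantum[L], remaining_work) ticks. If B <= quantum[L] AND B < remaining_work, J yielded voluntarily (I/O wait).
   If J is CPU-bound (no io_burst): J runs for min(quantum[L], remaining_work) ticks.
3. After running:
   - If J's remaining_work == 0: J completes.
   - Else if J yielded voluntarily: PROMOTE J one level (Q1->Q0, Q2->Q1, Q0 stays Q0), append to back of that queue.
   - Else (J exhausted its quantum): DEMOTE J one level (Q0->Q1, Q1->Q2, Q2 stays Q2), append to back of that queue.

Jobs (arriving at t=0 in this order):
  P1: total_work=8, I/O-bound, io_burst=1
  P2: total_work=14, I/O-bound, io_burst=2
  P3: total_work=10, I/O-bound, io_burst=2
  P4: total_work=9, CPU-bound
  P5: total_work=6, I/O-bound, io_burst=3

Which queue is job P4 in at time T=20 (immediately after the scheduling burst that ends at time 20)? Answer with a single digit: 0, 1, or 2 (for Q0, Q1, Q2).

Answer: 1

Derivation:
t=0-1: P1@Q0 runs 1, rem=7, I/O yield, promote→Q0. Q0=[P2,P3,P4,P5,P1] Q1=[] Q2=[]
t=1-3: P2@Q0 runs 2, rem=12, I/O yield, promote→Q0. Q0=[P3,P4,P5,P1,P2] Q1=[] Q2=[]
t=3-5: P3@Q0 runs 2, rem=8, I/O yield, promote→Q0. Q0=[P4,P5,P1,P2,P3] Q1=[] Q2=[]
t=5-8: P4@Q0 runs 3, rem=6, quantum used, demote→Q1. Q0=[P5,P1,P2,P3] Q1=[P4] Q2=[]
t=8-11: P5@Q0 runs 3, rem=3, I/O yield, promote→Q0. Q0=[P1,P2,P3,P5] Q1=[P4] Q2=[]
t=11-12: P1@Q0 runs 1, rem=6, I/O yield, promote→Q0. Q0=[P2,P3,P5,P1] Q1=[P4] Q2=[]
t=12-14: P2@Q0 runs 2, rem=10, I/O yield, promote→Q0. Q0=[P3,P5,P1,P2] Q1=[P4] Q2=[]
t=14-16: P3@Q0 runs 2, rem=6, I/O yield, promote→Q0. Q0=[P5,P1,P2,P3] Q1=[P4] Q2=[]
t=16-19: P5@Q0 runs 3, rem=0, completes. Q0=[P1,P2,P3] Q1=[P4] Q2=[]
t=19-20: P1@Q0 runs 1, rem=5, I/O yield, promote→Q0. Q0=[P2,P3,P1] Q1=[P4] Q2=[]
t=20-22: P2@Q0 runs 2, rem=8, I/O yield, promote→Q0. Q0=[P3,P1,P2] Q1=[P4] Q2=[]
t=22-24: P3@Q0 runs 2, rem=4, I/O yield, promote→Q0. Q0=[P1,P2,P3] Q1=[P4] Q2=[]
t=24-25: P1@Q0 runs 1, rem=4, I/O yield, promote→Q0. Q0=[P2,P3,P1] Q1=[P4] Q2=[]
t=25-27: P2@Q0 runs 2, rem=6, I/O yield, promote→Q0. Q0=[P3,P1,P2] Q1=[P4] Q2=[]
t=27-29: P3@Q0 runs 2, rem=2, I/O yield, promote→Q0. Q0=[P1,P2,P3] Q1=[P4] Q2=[]
t=29-30: P1@Q0 runs 1, rem=3, I/O yield, promote→Q0. Q0=[P2,P3,P1] Q1=[P4] Q2=[]
t=30-32: P2@Q0 runs 2, rem=4, I/O yield, promote→Q0. Q0=[P3,P1,P2] Q1=[P4] Q2=[]
t=32-34: P3@Q0 runs 2, rem=0, completes. Q0=[P1,P2] Q1=[P4] Q2=[]
t=34-35: P1@Q0 runs 1, rem=2, I/O yield, promote→Q0. Q0=[P2,P1] Q1=[P4] Q2=[]
t=35-37: P2@Q0 runs 2, rem=2, I/O yield, promote→Q0. Q0=[P1,P2] Q1=[P4] Q2=[]
t=37-38: P1@Q0 runs 1, rem=1, I/O yield, promote→Q0. Q0=[P2,P1] Q1=[P4] Q2=[]
t=38-40: P2@Q0 runs 2, rem=0, completes. Q0=[P1] Q1=[P4] Q2=[]
t=40-41: P1@Q0 runs 1, rem=0, completes. Q0=[] Q1=[P4] Q2=[]
t=41-47: P4@Q1 runs 6, rem=0, completes. Q0=[] Q1=[] Q2=[]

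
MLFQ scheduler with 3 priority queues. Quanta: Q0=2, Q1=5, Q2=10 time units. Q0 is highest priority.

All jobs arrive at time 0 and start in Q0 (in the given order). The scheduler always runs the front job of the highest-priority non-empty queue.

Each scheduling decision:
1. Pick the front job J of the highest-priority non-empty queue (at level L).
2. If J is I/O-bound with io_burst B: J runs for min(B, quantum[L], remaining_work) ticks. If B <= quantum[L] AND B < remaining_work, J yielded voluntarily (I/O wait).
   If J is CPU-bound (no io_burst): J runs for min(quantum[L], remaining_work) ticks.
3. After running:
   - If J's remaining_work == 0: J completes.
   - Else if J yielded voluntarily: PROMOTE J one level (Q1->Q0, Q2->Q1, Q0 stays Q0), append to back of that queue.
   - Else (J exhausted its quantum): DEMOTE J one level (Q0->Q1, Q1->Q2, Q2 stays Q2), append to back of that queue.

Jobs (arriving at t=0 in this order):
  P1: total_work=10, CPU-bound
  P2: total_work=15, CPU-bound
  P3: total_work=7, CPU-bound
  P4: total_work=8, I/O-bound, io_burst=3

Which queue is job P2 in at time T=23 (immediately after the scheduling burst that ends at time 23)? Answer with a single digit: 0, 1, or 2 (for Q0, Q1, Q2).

Answer: 2

Derivation:
t=0-2: P1@Q0 runs 2, rem=8, quantum used, demote→Q1. Q0=[P2,P3,P4] Q1=[P1] Q2=[]
t=2-4: P2@Q0 runs 2, rem=13, quantum used, demote→Q1. Q0=[P3,P4] Q1=[P1,P2] Q2=[]
t=4-6: P3@Q0 runs 2, rem=5, quantum used, demote→Q1. Q0=[P4] Q1=[P1,P2,P3] Q2=[]
t=6-8: P4@Q0 runs 2, rem=6, quantum used, demote→Q1. Q0=[] Q1=[P1,P2,P3,P4] Q2=[]
t=8-13: P1@Q1 runs 5, rem=3, quantum used, demote→Q2. Q0=[] Q1=[P2,P3,P4] Q2=[P1]
t=13-18: P2@Q1 runs 5, rem=8, quantum used, demote→Q2. Q0=[] Q1=[P3,P4] Q2=[P1,P2]
t=18-23: P3@Q1 runs 5, rem=0, completes. Q0=[] Q1=[P4] Q2=[P1,P2]
t=23-26: P4@Q1 runs 3, rem=3, I/O yield, promote→Q0. Q0=[P4] Q1=[] Q2=[P1,P2]
t=26-28: P4@Q0 runs 2, rem=1, quantum used, demote→Q1. Q0=[] Q1=[P4] Q2=[P1,P2]
t=28-29: P4@Q1 runs 1, rem=0, completes. Q0=[] Q1=[] Q2=[P1,P2]
t=29-32: P1@Q2 runs 3, rem=0, completes. Q0=[] Q1=[] Q2=[P2]
t=32-40: P2@Q2 runs 8, rem=0, completes. Q0=[] Q1=[] Q2=[]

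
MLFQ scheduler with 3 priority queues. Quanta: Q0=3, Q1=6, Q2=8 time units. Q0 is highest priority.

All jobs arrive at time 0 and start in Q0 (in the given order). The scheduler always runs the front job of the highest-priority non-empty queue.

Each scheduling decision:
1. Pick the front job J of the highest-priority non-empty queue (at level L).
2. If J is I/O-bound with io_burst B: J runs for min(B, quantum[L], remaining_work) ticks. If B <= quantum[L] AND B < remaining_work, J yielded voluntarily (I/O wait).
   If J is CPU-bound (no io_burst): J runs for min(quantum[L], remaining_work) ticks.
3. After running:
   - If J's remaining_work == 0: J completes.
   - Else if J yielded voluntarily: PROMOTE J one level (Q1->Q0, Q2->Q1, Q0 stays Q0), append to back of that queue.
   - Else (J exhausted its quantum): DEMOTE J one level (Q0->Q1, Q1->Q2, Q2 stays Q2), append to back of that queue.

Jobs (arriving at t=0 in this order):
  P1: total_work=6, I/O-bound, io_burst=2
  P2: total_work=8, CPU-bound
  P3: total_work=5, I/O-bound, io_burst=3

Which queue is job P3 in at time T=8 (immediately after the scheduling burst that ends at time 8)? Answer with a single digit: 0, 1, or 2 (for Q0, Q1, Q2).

t=0-2: P1@Q0 runs 2, rem=4, I/O yield, promote→Q0. Q0=[P2,P3,P1] Q1=[] Q2=[]
t=2-5: P2@Q0 runs 3, rem=5, quantum used, demote→Q1. Q0=[P3,P1] Q1=[P2] Q2=[]
t=5-8: P3@Q0 runs 3, rem=2, I/O yield, promote→Q0. Q0=[P1,P3] Q1=[P2] Q2=[]
t=8-10: P1@Q0 runs 2, rem=2, I/O yield, promote→Q0. Q0=[P3,P1] Q1=[P2] Q2=[]
t=10-12: P3@Q0 runs 2, rem=0, completes. Q0=[P1] Q1=[P2] Q2=[]
t=12-14: P1@Q0 runs 2, rem=0, completes. Q0=[] Q1=[P2] Q2=[]
t=14-19: P2@Q1 runs 5, rem=0, completes. Q0=[] Q1=[] Q2=[]

Answer: 0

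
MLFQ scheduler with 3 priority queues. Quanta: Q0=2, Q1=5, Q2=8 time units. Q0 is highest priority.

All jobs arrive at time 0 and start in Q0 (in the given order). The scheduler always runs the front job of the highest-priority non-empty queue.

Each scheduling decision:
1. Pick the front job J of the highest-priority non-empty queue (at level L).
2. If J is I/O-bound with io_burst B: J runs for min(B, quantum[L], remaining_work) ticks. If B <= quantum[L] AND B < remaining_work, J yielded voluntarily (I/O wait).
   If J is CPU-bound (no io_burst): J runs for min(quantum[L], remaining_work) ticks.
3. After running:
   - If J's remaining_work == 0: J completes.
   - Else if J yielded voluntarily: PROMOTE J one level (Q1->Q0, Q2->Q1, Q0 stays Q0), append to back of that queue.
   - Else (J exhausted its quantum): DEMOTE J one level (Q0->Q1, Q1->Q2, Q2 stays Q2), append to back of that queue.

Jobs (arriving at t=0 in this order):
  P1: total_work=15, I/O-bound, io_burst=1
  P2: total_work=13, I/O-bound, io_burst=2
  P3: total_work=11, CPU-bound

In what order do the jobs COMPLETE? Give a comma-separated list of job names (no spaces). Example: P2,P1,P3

t=0-1: P1@Q0 runs 1, rem=14, I/O yield, promote→Q0. Q0=[P2,P3,P1] Q1=[] Q2=[]
t=1-3: P2@Q0 runs 2, rem=11, I/O yield, promote→Q0. Q0=[P3,P1,P2] Q1=[] Q2=[]
t=3-5: P3@Q0 runs 2, rem=9, quantum used, demote→Q1. Q0=[P1,P2] Q1=[P3] Q2=[]
t=5-6: P1@Q0 runs 1, rem=13, I/O yield, promote→Q0. Q0=[P2,P1] Q1=[P3] Q2=[]
t=6-8: P2@Q0 runs 2, rem=9, I/O yield, promote→Q0. Q0=[P1,P2] Q1=[P3] Q2=[]
t=8-9: P1@Q0 runs 1, rem=12, I/O yield, promote→Q0. Q0=[P2,P1] Q1=[P3] Q2=[]
t=9-11: P2@Q0 runs 2, rem=7, I/O yield, promote→Q0. Q0=[P1,P2] Q1=[P3] Q2=[]
t=11-12: P1@Q0 runs 1, rem=11, I/O yield, promote→Q0. Q0=[P2,P1] Q1=[P3] Q2=[]
t=12-14: P2@Q0 runs 2, rem=5, I/O yield, promote→Q0. Q0=[P1,P2] Q1=[P3] Q2=[]
t=14-15: P1@Q0 runs 1, rem=10, I/O yield, promote→Q0. Q0=[P2,P1] Q1=[P3] Q2=[]
t=15-17: P2@Q0 runs 2, rem=3, I/O yield, promote→Q0. Q0=[P1,P2] Q1=[P3] Q2=[]
t=17-18: P1@Q0 runs 1, rem=9, I/O yield, promote→Q0. Q0=[P2,P1] Q1=[P3] Q2=[]
t=18-20: P2@Q0 runs 2, rem=1, I/O yield, promote→Q0. Q0=[P1,P2] Q1=[P3] Q2=[]
t=20-21: P1@Q0 runs 1, rem=8, I/O yield, promote→Q0. Q0=[P2,P1] Q1=[P3] Q2=[]
t=21-22: P2@Q0 runs 1, rem=0, completes. Q0=[P1] Q1=[P3] Q2=[]
t=22-23: P1@Q0 runs 1, rem=7, I/O yield, promote→Q0. Q0=[P1] Q1=[P3] Q2=[]
t=23-24: P1@Q0 runs 1, rem=6, I/O yield, promote→Q0. Q0=[P1] Q1=[P3] Q2=[]
t=24-25: P1@Q0 runs 1, rem=5, I/O yield, promote→Q0. Q0=[P1] Q1=[P3] Q2=[]
t=25-26: P1@Q0 runs 1, rem=4, I/O yield, promote→Q0. Q0=[P1] Q1=[P3] Q2=[]
t=26-27: P1@Q0 runs 1, rem=3, I/O yield, promote→Q0. Q0=[P1] Q1=[P3] Q2=[]
t=27-28: P1@Q0 runs 1, rem=2, I/O yield, promote→Q0. Q0=[P1] Q1=[P3] Q2=[]
t=28-29: P1@Q0 runs 1, rem=1, I/O yield, promote→Q0. Q0=[P1] Q1=[P3] Q2=[]
t=29-30: P1@Q0 runs 1, rem=0, completes. Q0=[] Q1=[P3] Q2=[]
t=30-35: P3@Q1 runs 5, rem=4, quantum used, demote→Q2. Q0=[] Q1=[] Q2=[P3]
t=35-39: P3@Q2 runs 4, rem=0, completes. Q0=[] Q1=[] Q2=[]

Answer: P2,P1,P3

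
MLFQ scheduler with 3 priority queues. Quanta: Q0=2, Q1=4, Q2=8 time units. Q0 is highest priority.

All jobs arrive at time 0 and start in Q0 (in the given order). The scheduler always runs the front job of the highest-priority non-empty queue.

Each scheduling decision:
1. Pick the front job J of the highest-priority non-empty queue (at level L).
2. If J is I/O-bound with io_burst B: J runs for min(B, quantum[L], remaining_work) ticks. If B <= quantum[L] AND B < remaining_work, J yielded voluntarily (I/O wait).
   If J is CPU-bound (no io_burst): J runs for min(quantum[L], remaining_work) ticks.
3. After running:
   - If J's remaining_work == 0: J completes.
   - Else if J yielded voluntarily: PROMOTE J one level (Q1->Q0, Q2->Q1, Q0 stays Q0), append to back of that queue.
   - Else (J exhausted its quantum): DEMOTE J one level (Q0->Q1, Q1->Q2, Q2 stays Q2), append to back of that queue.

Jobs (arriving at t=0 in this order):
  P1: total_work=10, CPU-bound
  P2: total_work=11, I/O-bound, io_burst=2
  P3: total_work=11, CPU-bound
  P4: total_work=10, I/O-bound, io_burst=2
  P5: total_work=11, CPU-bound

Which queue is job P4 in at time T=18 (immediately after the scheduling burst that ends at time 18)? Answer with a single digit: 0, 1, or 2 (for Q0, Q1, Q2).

t=0-2: P1@Q0 runs 2, rem=8, quantum used, demote→Q1. Q0=[P2,P3,P4,P5] Q1=[P1] Q2=[]
t=2-4: P2@Q0 runs 2, rem=9, I/O yield, promote→Q0. Q0=[P3,P4,P5,P2] Q1=[P1] Q2=[]
t=4-6: P3@Q0 runs 2, rem=9, quantum used, demote→Q1. Q0=[P4,P5,P2] Q1=[P1,P3] Q2=[]
t=6-8: P4@Q0 runs 2, rem=8, I/O yield, promote→Q0. Q0=[P5,P2,P4] Q1=[P1,P3] Q2=[]
t=8-10: P5@Q0 runs 2, rem=9, quantum used, demote→Q1. Q0=[P2,P4] Q1=[P1,P3,P5] Q2=[]
t=10-12: P2@Q0 runs 2, rem=7, I/O yield, promote→Q0. Q0=[P4,P2] Q1=[P1,P3,P5] Q2=[]
t=12-14: P4@Q0 runs 2, rem=6, I/O yield, promote→Q0. Q0=[P2,P4] Q1=[P1,P3,P5] Q2=[]
t=14-16: P2@Q0 runs 2, rem=5, I/O yield, promote→Q0. Q0=[P4,P2] Q1=[P1,P3,P5] Q2=[]
t=16-18: P4@Q0 runs 2, rem=4, I/O yield, promote→Q0. Q0=[P2,P4] Q1=[P1,P3,P5] Q2=[]
t=18-20: P2@Q0 runs 2, rem=3, I/O yield, promote→Q0. Q0=[P4,P2] Q1=[P1,P3,P5] Q2=[]
t=20-22: P4@Q0 runs 2, rem=2, I/O yield, promote→Q0. Q0=[P2,P4] Q1=[P1,P3,P5] Q2=[]
t=22-24: P2@Q0 runs 2, rem=1, I/O yield, promote→Q0. Q0=[P4,P2] Q1=[P1,P3,P5] Q2=[]
t=24-26: P4@Q0 runs 2, rem=0, completes. Q0=[P2] Q1=[P1,P3,P5] Q2=[]
t=26-27: P2@Q0 runs 1, rem=0, completes. Q0=[] Q1=[P1,P3,P5] Q2=[]
t=27-31: P1@Q1 runs 4, rem=4, quantum used, demote→Q2. Q0=[] Q1=[P3,P5] Q2=[P1]
t=31-35: P3@Q1 runs 4, rem=5, quantum used, demote→Q2. Q0=[] Q1=[P5] Q2=[P1,P3]
t=35-39: P5@Q1 runs 4, rem=5, quantum used, demote→Q2. Q0=[] Q1=[] Q2=[P1,P3,P5]
t=39-43: P1@Q2 runs 4, rem=0, completes. Q0=[] Q1=[] Q2=[P3,P5]
t=43-48: P3@Q2 runs 5, rem=0, completes. Q0=[] Q1=[] Q2=[P5]
t=48-53: P5@Q2 runs 5, rem=0, completes. Q0=[] Q1=[] Q2=[]

Answer: 0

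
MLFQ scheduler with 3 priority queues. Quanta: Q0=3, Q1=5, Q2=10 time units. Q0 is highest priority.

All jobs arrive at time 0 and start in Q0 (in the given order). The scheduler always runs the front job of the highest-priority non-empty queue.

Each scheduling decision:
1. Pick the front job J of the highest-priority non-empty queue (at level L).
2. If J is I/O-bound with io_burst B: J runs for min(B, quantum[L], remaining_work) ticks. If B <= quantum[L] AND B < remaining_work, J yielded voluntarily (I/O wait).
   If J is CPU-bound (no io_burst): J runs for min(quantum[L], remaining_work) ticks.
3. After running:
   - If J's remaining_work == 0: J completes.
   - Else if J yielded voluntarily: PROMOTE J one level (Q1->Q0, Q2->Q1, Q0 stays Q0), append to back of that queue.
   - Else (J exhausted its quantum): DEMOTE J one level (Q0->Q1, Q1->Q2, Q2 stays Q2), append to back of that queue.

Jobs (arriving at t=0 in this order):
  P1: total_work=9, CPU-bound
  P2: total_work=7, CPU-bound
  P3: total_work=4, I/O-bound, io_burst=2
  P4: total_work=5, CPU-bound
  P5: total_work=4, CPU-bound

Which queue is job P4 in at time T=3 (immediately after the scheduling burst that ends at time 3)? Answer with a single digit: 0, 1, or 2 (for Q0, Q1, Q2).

t=0-3: P1@Q0 runs 3, rem=6, quantum used, demote→Q1. Q0=[P2,P3,P4,P5] Q1=[P1] Q2=[]
t=3-6: P2@Q0 runs 3, rem=4, quantum used, demote→Q1. Q0=[P3,P4,P5] Q1=[P1,P2] Q2=[]
t=6-8: P3@Q0 runs 2, rem=2, I/O yield, promote→Q0. Q0=[P4,P5,P3] Q1=[P1,P2] Q2=[]
t=8-11: P4@Q0 runs 3, rem=2, quantum used, demote→Q1. Q0=[P5,P3] Q1=[P1,P2,P4] Q2=[]
t=11-14: P5@Q0 runs 3, rem=1, quantum used, demote→Q1. Q0=[P3] Q1=[P1,P2,P4,P5] Q2=[]
t=14-16: P3@Q0 runs 2, rem=0, completes. Q0=[] Q1=[P1,P2,P4,P5] Q2=[]
t=16-21: P1@Q1 runs 5, rem=1, quantum used, demote→Q2. Q0=[] Q1=[P2,P4,P5] Q2=[P1]
t=21-25: P2@Q1 runs 4, rem=0, completes. Q0=[] Q1=[P4,P5] Q2=[P1]
t=25-27: P4@Q1 runs 2, rem=0, completes. Q0=[] Q1=[P5] Q2=[P1]
t=27-28: P5@Q1 runs 1, rem=0, completes. Q0=[] Q1=[] Q2=[P1]
t=28-29: P1@Q2 runs 1, rem=0, completes. Q0=[] Q1=[] Q2=[]

Answer: 0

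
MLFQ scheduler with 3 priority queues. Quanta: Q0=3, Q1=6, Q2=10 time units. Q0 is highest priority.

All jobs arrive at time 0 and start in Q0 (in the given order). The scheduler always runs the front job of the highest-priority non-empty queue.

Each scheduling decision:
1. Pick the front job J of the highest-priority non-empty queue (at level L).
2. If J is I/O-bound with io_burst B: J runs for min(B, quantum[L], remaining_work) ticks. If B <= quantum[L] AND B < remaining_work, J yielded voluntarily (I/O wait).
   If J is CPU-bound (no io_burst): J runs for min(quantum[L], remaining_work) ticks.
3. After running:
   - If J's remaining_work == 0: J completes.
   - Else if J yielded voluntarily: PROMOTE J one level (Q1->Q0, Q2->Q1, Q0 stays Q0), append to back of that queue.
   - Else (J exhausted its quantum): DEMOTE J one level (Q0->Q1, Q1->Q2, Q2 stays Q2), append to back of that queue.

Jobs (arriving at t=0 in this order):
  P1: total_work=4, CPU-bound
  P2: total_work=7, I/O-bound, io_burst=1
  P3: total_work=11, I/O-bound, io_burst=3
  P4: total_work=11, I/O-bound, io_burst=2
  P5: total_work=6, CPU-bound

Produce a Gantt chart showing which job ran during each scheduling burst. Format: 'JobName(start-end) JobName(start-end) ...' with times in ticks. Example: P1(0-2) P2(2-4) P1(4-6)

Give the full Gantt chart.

Answer: P1(0-3) P2(3-4) P3(4-7) P4(7-9) P5(9-12) P2(12-13) P3(13-16) P4(16-18) P2(18-19) P3(19-22) P4(22-24) P2(24-25) P3(25-27) P4(27-29) P2(29-30) P4(30-32) P2(32-33) P4(33-34) P2(34-35) P1(35-36) P5(36-39)

Derivation:
t=0-3: P1@Q0 runs 3, rem=1, quantum used, demote→Q1. Q0=[P2,P3,P4,P5] Q1=[P1] Q2=[]
t=3-4: P2@Q0 runs 1, rem=6, I/O yield, promote→Q0. Q0=[P3,P4,P5,P2] Q1=[P1] Q2=[]
t=4-7: P3@Q0 runs 3, rem=8, I/O yield, promote→Q0. Q0=[P4,P5,P2,P3] Q1=[P1] Q2=[]
t=7-9: P4@Q0 runs 2, rem=9, I/O yield, promote→Q0. Q0=[P5,P2,P3,P4] Q1=[P1] Q2=[]
t=9-12: P5@Q0 runs 3, rem=3, quantum used, demote→Q1. Q0=[P2,P3,P4] Q1=[P1,P5] Q2=[]
t=12-13: P2@Q0 runs 1, rem=5, I/O yield, promote→Q0. Q0=[P3,P4,P2] Q1=[P1,P5] Q2=[]
t=13-16: P3@Q0 runs 3, rem=5, I/O yield, promote→Q0. Q0=[P4,P2,P3] Q1=[P1,P5] Q2=[]
t=16-18: P4@Q0 runs 2, rem=7, I/O yield, promote→Q0. Q0=[P2,P3,P4] Q1=[P1,P5] Q2=[]
t=18-19: P2@Q0 runs 1, rem=4, I/O yield, promote→Q0. Q0=[P3,P4,P2] Q1=[P1,P5] Q2=[]
t=19-22: P3@Q0 runs 3, rem=2, I/O yield, promote→Q0. Q0=[P4,P2,P3] Q1=[P1,P5] Q2=[]
t=22-24: P4@Q0 runs 2, rem=5, I/O yield, promote→Q0. Q0=[P2,P3,P4] Q1=[P1,P5] Q2=[]
t=24-25: P2@Q0 runs 1, rem=3, I/O yield, promote→Q0. Q0=[P3,P4,P2] Q1=[P1,P5] Q2=[]
t=25-27: P3@Q0 runs 2, rem=0, completes. Q0=[P4,P2] Q1=[P1,P5] Q2=[]
t=27-29: P4@Q0 runs 2, rem=3, I/O yield, promote→Q0. Q0=[P2,P4] Q1=[P1,P5] Q2=[]
t=29-30: P2@Q0 runs 1, rem=2, I/O yield, promote→Q0. Q0=[P4,P2] Q1=[P1,P5] Q2=[]
t=30-32: P4@Q0 runs 2, rem=1, I/O yield, promote→Q0. Q0=[P2,P4] Q1=[P1,P5] Q2=[]
t=32-33: P2@Q0 runs 1, rem=1, I/O yield, promote→Q0. Q0=[P4,P2] Q1=[P1,P5] Q2=[]
t=33-34: P4@Q0 runs 1, rem=0, completes. Q0=[P2] Q1=[P1,P5] Q2=[]
t=34-35: P2@Q0 runs 1, rem=0, completes. Q0=[] Q1=[P1,P5] Q2=[]
t=35-36: P1@Q1 runs 1, rem=0, completes. Q0=[] Q1=[P5] Q2=[]
t=36-39: P5@Q1 runs 3, rem=0, completes. Q0=[] Q1=[] Q2=[]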